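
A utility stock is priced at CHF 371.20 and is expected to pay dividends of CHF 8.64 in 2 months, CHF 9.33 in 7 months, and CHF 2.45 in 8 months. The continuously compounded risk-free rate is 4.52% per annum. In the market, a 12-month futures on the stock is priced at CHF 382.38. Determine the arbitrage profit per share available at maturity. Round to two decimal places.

CHF 14.98 per share

PV(dividends) I = 8.64·e^(−0.0452·2/12) + 9.33·e^(−0.0452·7/12) + 2.45·e^(−0.0452·8/12) = 20.0396
Fair futures F* = (S − I)·e^(rT) = (371.20 − 20.0396)·e^0.045200 = 351.1604 × 1.046237 = 367.3970
Market CHF 382.38 > fair 367.3970: forward overpriced → cash-and-carry (borrow at r, buy the stock and collect the dividends, short the forward).
Profit at T = |F_mkt − F*| = |382.38 − 367.3970| = CHF 14.98 per share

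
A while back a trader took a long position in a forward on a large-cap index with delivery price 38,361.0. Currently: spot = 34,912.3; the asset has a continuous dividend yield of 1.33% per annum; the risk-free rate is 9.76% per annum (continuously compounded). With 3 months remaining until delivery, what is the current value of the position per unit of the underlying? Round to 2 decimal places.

Current fair forward for the remaining 3 months: F = S·e^((r − q)·T), (r − q) = 0.0976 − 0.0133 = 0.0843
F = 34912.3 · e^(0.0843 × 3/12) = 34912.3 × 1.02129865 = 35655.8849
Value of long forward = (F − K)·e^(−rT) = (35655.8849 − 38361.0) · e^(−0.0976·3/12)
= -2705.1151 × 0.97589527 = -2639.91

-2639.91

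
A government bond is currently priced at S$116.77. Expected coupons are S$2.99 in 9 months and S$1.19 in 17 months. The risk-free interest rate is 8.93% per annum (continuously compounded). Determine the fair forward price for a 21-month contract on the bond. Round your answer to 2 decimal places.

S$132.03

PV(coupons) I = 2.99·e^(−0.0893·9/12) + 1.19·e^(−0.0893·17/12)
I = 2.7963 + 1.0486 = 3.8449
F = (S − I)·e^(rT) = (116.77 − 3.8449) · e^(0.0893·21/12)
= 112.9251 · e^0.156275 = 112.9251 × 1.169148 = S$132.03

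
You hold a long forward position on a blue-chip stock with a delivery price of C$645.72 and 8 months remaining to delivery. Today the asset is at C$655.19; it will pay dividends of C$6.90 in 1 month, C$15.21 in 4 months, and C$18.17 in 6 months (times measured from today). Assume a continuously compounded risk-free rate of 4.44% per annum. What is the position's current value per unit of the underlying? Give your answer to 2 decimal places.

-C$11.33

PV(remaining dividends) I = 6.90·e^(−0.0444·1/12) + 15.21·e^(−0.0444·4/12) + 18.17·e^(−0.0444·6/12) = 39.6321
Current forward F = (S − I)·e^(rT) = (655.19 − 39.6321)·e^(0.0444·8/12) = 615.5579 × 1.030042 = 634.0505
Value (long) = (F − K)·e^(−rT) = (634.0505 − 645.72) × 0.970834 = -11.3291
Value = -C$11.33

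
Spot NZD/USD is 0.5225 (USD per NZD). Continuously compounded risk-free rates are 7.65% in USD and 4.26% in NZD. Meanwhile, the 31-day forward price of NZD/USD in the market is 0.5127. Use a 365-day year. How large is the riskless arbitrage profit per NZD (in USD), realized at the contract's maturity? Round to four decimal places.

0.0113 per NZD (in USD)

Fair forward: F* = S·e^(carry·T), with carry = (r_USD − r_NZD) = 0.0765 − 0.0426 = 0.0339
F* = 0.5225 · e^(0.0339 × 31/365) = 0.5225 · e^0.002879 = 0.5225 × 1.002883 = 0.5240
Market 0.5127 < fair 0.5240: forward underpriced → reverse cash-and-carry (short spot, go long the forward).
At maturity, profit = |F_mkt − F*| = |0.5127 − 0.5240| = 0.0113 per NZD (in USD)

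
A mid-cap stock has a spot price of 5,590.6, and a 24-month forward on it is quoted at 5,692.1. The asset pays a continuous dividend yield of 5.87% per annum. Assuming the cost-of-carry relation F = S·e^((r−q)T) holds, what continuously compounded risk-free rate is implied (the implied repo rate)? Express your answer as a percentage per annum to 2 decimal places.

From F = S·e^((r−q)T): (r − q) = ln(F/S)/T
ln(5692.1/5590.6) = ln(1.018155) = 0.017992
(r − q) = 0.017992 / (24/12) = 0.008996
r = ln(F/S)/T + q = 0.008996 + 0.0587 = 0.067696
r = 6.77%

6.77%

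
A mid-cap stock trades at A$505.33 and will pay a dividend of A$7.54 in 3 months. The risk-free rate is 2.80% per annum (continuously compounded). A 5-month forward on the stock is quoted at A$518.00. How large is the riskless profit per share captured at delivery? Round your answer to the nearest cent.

A$14.32 per share

PV(dividends) I = 7.54·e^(−0.0280·3/12) = 7.4874
Fair forward F* = (S − I)·e^(rT) = (505.33 − 7.4874)·e^0.011667 = 497.8426 × 1.011735 = 503.6848
Market A$518.00 > fair 503.6848: forward overpriced → cash-and-carry (borrow at r, buy the stock and collect the dividends, short the forward).
Profit at T = |F_mkt − F*| = |518.00 − 503.6848| = A$14.32 per share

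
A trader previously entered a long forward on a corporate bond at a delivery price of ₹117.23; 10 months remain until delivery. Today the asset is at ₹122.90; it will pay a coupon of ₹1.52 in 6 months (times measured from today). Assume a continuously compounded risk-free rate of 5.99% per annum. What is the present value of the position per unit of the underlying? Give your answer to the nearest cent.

PV(remaining coupons) I = 1.52·e^(−0.0599·6/12) = 1.4752
Current forward F = (S − I)·e^(rT) = (122.90 − 1.4752)·e^(0.0599·10/12) = 121.4248 × 1.051183 = 127.6397
Value (long) = (F − K)·e^(−rT) = (127.6397 − 117.23) × 0.951309 = 9.9028
Value = ₹9.90

₹9.90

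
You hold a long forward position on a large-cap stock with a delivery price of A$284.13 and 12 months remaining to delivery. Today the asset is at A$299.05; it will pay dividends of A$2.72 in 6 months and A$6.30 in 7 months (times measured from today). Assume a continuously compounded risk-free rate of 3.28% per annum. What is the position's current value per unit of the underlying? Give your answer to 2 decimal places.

A$15.23

PV(remaining dividends) I = 2.72·e^(−0.0328·6/12) + 6.30·e^(−0.0328·7/12) = 8.8564
Current forward F = (S − I)·e^(rT) = (299.05 − 8.8564)·e^(0.0328·12/12) = 290.1936 × 1.033344 = 299.8698
Value (long) = (F − K)·e^(−rT) = (299.8698 − 284.13) × 0.967732 = 15.2319
Value = A$15.23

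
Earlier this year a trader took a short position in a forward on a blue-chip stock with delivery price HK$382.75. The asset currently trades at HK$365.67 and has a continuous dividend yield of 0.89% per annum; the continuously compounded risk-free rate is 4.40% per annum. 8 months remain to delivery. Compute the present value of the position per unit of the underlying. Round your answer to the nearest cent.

HK$8.18

Current fair forward for the remaining 8 months: F = S·e^((r − q)·T), (r − q) = 0.0440 − 0.0089 = 0.0351
F = 365.67 · e^(0.0351 × 8/12) = 365.67 × 1.023676 = 374.3276
Value of long forward = (F − K)·e^(−rT) = (374.3276 − 382.75) · e^(−0.0440·8/12)
= -8.4224 × 0.971093 = -8.18
Short position value = −(long value) = HK$8.18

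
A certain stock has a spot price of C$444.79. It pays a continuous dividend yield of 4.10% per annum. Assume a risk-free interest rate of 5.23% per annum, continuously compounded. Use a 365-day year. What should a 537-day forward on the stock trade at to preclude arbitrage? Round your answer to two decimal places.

F = S·e^((r − q)T) = 444.79 · e^((0.0523 − 0.0410) × 537/365)
= 444.79 · e^0.016625 = 444.79 × 1.016764
F = C$452.25

C$452.25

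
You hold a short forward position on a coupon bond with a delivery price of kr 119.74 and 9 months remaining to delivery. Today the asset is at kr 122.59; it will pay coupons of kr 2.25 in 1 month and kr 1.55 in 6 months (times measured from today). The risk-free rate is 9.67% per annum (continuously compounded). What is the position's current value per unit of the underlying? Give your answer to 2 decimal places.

PV(remaining coupons) I = 2.25·e^(−0.0967·1/12) + 1.55·e^(−0.0967·6/12) = 3.7088
Current forward F = (S − I)·e^(rT) = (122.59 − 3.7088)·e^(0.0967·9/12) = 118.8812 × 1.075220 = 127.8234
Value (long) = (F − K)·e^(−rT) = (127.8234 − 119.74) × 0.930042 = 7.5179
Short position value = −(long value) = -kr 7.52

-kr 7.52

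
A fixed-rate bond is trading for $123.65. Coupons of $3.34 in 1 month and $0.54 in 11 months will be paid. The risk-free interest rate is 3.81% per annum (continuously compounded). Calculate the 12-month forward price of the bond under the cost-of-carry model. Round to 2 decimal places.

PV(coupons) I = 3.34·e^(−0.0381·1/12) + 0.54·e^(−0.0381·11/12)
I = 3.3294 + 0.5215 = 3.8509
F = (S − I)·e^(rT) = (123.65 − 3.8509) · e^(0.0381·12/12)
= 119.7991 · e^0.038100 = 119.7991 × 1.038835 = $124.45

$124.45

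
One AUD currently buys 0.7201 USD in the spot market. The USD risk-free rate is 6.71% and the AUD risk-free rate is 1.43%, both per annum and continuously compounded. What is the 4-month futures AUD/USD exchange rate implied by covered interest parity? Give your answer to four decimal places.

0.7329

F = S·e^((r_USD − r_AUD)T) = 0.7201 · e^((0.0671 − 0.0143) × 4/12)
= 0.7201 · e^0.017600 = 0.7201 × 1.017756
F = 0.7329 USD per AUD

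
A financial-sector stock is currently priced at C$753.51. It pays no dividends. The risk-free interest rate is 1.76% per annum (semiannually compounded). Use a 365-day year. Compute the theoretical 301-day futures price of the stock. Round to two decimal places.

C$764.48

F = S · (1+r/2)^(2T)
= 753.51 × 1.014555
F = C$764.48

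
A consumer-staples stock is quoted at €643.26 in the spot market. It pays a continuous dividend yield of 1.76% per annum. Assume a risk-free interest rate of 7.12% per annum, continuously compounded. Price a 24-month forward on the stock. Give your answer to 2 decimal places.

€716.05

F = S·e^((r − q)T) = 643.26 · e^((0.0712 − 0.0176) × 24/12)
= 643.26 · e^0.107200 = 643.26 × 1.113157
F = €716.05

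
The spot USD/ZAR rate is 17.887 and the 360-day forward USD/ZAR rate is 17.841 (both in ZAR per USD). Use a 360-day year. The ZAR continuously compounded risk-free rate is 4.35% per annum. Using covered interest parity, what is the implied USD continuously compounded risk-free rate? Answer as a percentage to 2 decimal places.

4.61%

F = S·e^((r_ZAR − r_USD)T) ⇒ r_USD = r_ZAR − ln(F/S)/T
ln(17.841/17.887) = -0.002575; /(360/360) = -0.002575
r_USD = 0.0435 + 0.002575 = 0.046075
r_USD = 4.61%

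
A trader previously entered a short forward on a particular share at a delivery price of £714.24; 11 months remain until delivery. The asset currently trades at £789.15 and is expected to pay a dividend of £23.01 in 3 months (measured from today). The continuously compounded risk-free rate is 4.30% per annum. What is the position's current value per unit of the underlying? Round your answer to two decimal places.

PV(remaining dividends) I = 23.01·e^(−0.0430·3/12) = 22.7640
Current forward F = (S − I)·e^(rT) = (789.15 − 22.7640)·e^(0.0430·11/12) = 766.3860 × 1.040204 = 797.1978
Value (long) = (F − K)·e^(−rT) = (797.1978 − 714.24) × 0.961350 = 79.7515
Short position value = −(long value) = -£79.75

-£79.75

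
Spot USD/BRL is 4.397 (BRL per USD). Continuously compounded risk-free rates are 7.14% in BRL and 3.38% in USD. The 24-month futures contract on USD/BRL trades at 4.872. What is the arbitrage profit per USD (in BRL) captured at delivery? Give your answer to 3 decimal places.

0.132 per USD (in BRL)

Fair futures: F* = S·e^(carry·T), with carry = (r_BRL − r_USD) = 0.0714 − 0.0338 = 0.0376
F* = 4.397 · e^(0.0376 × 24/12) = 4.397 · e^0.075200 = 4.397 × 1.078100 = 4.7404
Market 4.872 > fair 4.7404: forward overpriced → cash-and-carry (buy spot, short the forward).
At maturity, profit = |F_mkt − F*| = |4.872 − 4.7404| = 0.132 per USD (in BRL)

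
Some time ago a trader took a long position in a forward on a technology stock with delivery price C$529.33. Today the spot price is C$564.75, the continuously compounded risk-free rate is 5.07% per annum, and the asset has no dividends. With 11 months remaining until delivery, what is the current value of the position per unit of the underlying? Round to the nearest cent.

Current fair forward for the remaining 11 months: F = S·e^(r·T), r = 0.0507
F = 564.75 · e^(0.0507 × 11/12) = 564.75 × 1.047572 = 591.6163
Value of long forward = (F − K)·e^(−rT) = (591.6163 − 529.33) · e^(−0.0507·11/12)
= 62.2863 × 0.954588 = 59.46

C$59.46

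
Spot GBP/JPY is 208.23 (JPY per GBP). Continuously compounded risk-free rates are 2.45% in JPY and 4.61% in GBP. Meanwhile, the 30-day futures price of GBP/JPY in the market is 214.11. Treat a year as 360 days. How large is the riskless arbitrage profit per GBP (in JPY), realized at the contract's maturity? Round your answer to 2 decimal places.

Fair futures: F* = S·e^(carry·T), with carry = (r_JPY − r_GBP) = 0.0245 − 0.0461 = -0.0216
F* = 208.23 · e^(-0.0216 × 30/360) = 208.23 · e^-0.001800 = 208.23 × 0.998202 = 207.8556
Market 214.11 > fair 207.8556: forward overpriced → cash-and-carry (buy spot, short the forward).
At maturity, profit = |F_mkt − F*| = |214.11 − 207.8556| = 6.25 per GBP (in JPY)

6.25 per GBP (in JPY)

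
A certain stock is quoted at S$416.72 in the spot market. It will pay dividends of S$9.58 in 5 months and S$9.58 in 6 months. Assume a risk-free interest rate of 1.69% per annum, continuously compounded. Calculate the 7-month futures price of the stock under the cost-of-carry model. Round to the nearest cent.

S$401.65

PV(dividends) I = 9.58·e^(−0.0169·5/12) + 9.58·e^(−0.0169·6/12)
I = 9.5128 + 9.4994 = 19.0122
F = (S − I)·e^(rT) = (416.72 − 19.0122) · e^(0.0169·7/12)
= 397.7078 · e^0.009858 = 397.7078 × 1.009907 = S$401.65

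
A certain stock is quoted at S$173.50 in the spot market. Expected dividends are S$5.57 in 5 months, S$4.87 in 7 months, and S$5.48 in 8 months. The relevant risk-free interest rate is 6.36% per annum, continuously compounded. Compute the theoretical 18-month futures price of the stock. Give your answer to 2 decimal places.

PV(dividends) I = 5.57·e^(−0.0636·5/12) + 4.87·e^(−0.0636·7/12) + 5.48·e^(−0.0636·8/12)
I = 5.4243 + 4.6926 + 5.2525 = 15.3694
F = (S − I)·e^(rT) = (173.50 − 15.3694) · e^(0.0636·18/12)
= 158.1306 · e^0.095400 = 158.1306 × 1.100099 = S$173.96

S$173.96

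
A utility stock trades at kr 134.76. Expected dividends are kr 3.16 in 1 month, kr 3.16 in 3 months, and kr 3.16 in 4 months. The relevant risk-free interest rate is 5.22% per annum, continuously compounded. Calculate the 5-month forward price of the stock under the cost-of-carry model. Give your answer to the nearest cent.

PV(dividends) I = 3.16·e^(−0.0522·1/12) + 3.16·e^(−0.0522·3/12) + 3.16·e^(−0.0522·4/12)
I = 3.1463 + 3.1190 + 3.1055 = 9.3708
F = (S − I)·e^(rT) = (134.76 − 9.3708) · e^(0.0522·5/12)
= 125.3892 · e^0.021750 = 125.3892 × 1.021988 = kr 128.15

kr 128.15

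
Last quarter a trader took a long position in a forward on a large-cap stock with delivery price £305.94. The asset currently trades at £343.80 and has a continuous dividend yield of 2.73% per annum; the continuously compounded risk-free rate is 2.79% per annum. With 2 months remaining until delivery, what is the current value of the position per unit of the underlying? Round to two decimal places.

£37.72

Current fair forward for the remaining 2 months: F = S·e^((r − q)·T), (r − q) = 0.0279 − 0.0273 = 0.0006
F = 343.80 · e^(0.0006 × 2/12) = 343.80 × 1.000100 = 343.8344
Value of long forward = (F − K)·e^(−rT) = (343.8344 − 305.94) · e^(−0.0279·2/12)
= 37.8944 × 0.995361 = 37.72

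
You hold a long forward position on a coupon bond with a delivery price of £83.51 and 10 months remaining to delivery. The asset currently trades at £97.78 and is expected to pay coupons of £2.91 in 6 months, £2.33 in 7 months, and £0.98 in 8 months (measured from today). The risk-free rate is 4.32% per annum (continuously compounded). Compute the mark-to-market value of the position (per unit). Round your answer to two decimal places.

£11.15

PV(remaining coupons) I = 2.91·e^(−0.0432·6/12) + 2.33·e^(−0.0432·7/12) + 0.98·e^(−0.0432·8/12) = 6.0720
Current forward F = (S − I)·e^(rT) = (97.78 − 6.0720)·e^(0.0432·10/12) = 91.7080 × 1.036656 = 95.0696
Value (long) = (F − K)·e^(−rT) = (95.0696 − 83.51) × 0.964640 = 11.1509
Value = £11.15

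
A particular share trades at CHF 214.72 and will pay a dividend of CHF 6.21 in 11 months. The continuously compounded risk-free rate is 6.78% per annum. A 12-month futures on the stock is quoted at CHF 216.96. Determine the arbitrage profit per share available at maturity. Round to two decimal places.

CHF 6.58 per share

PV(dividends) I = 6.21·e^(−0.0678·11/12) = 5.8358
Fair futures F* = (S − I)·e^(rT) = (214.72 − 5.8358)·e^0.067800 = 208.8842 × 1.070151 = 223.5376
Market CHF 216.96 < fair 223.5376: forward underpriced → reverse cash-and-carry (short the stock, invest proceeds at r, pay the dividends, go long the forward).
Profit at T = |F_mkt − F*| = |216.96 − 223.5376| = CHF 6.58 per share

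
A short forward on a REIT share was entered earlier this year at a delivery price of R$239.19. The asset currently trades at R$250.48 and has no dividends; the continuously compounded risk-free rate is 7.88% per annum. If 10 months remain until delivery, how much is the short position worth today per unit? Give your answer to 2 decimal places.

-R$26.49

Current fair forward for the remaining 10 months: F = S·e^(r·T), r = 0.0788
F = 250.48 · e^(0.0788 × 10/12) = 250.48 × 1.067871 = 267.4803
Value of long forward = (F − K)·e^(−rT) = (267.4803 − 239.19) · e^(−0.0788·10/12)
= 28.2903 × 0.936443 = 26.49
Short position value = −(long value) = -R$26.49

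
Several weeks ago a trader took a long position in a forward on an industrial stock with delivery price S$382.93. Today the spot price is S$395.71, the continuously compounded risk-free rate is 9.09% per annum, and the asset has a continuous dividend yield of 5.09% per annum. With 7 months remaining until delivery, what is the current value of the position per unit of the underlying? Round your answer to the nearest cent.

S$20.98

Current fair forward for the remaining 7 months: F = S·e^((r − q)·T), (r − q) = 0.0909 − 0.0509 = 0.0400
F = 395.71 · e^(0.0400 × 7/12) = 395.71 × 1.023608 = 405.0519
Value of long forward = (F − K)·e^(−rT) = (405.0519 − 382.93) · e^(−0.0909·7/12)
= 22.1219 × 0.948356 = 20.98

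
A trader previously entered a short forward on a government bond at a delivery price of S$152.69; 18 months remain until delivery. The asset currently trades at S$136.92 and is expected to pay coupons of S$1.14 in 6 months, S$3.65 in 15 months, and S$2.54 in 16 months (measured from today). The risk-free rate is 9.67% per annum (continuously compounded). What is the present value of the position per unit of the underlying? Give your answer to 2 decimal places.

PV(remaining coupons) I = 1.14·e^(−0.0967·6/12) + 3.65·e^(−0.0967·15/12) + 2.54·e^(−0.0967·16/12) = 6.5534
Current forward F = (S − I)·e^(rT) = (136.92 − 6.5534)·e^(0.0967·18/12) = 130.3666 × 1.156097 = 150.7164
Value (long) = (F − K)·e^(−rT) = (150.7164 − 152.69) × 0.864979 = -1.7071
Short position value = −(long value) = S$1.71

S$1.71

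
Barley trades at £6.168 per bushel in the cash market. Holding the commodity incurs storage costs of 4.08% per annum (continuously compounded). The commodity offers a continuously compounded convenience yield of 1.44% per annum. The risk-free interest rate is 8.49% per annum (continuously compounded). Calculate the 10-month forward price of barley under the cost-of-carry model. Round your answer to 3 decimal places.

£6.767 per bushel

Net carry = r + u − y = 0.0849 + 0.0408 − 0.0144 = 0.1113
F = S·e^((r+u−y)T) = 6.168 · e^(0.1113 × 10/12) = 6.168 · e^0.092750
= 6.168 × 1.097187 = £6.767 per bushel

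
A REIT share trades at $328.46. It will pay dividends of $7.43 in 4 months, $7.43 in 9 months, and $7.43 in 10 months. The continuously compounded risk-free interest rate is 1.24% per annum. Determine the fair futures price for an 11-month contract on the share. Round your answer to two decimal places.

PV(dividends) I = 7.43·e^(−0.0124·4/12) + 7.43·e^(−0.0124·9/12) + 7.43·e^(−0.0124·10/12)
I = 7.3994 + 7.3612 + 7.3536 = 22.1142
F = (S − I)·e^(rT) = (328.46 − 22.1142) · e^(0.0124·11/12)
= 306.3458 · e^0.011367 = 306.3458 × 1.011432 = $309.85

$309.85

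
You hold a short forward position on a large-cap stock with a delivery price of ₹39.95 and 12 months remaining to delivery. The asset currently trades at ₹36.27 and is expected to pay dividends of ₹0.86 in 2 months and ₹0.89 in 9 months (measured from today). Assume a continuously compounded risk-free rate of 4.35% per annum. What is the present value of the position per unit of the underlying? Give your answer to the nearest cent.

PV(remaining dividends) I = 0.86·e^(−0.0435·2/12) + 0.89·e^(−0.0435·9/12) = 1.7152
Current forward F = (S − I)·e^(rT) = (36.27 − 1.7152)·e^(0.0435·12/12) = 34.5548 × 1.044460 = 36.0911
Value (long) = (F − K)·e^(−rT) = (36.0911 − 39.95) × 0.957433 = -3.6946
Short position value = −(long value) = ₹3.69

₹3.69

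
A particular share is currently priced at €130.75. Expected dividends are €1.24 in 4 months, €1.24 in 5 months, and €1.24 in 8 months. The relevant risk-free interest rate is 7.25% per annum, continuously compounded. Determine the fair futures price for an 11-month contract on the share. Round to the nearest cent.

PV(dividends) I = 1.24·e^(−0.0725·4/12) + 1.24·e^(−0.0725·5/12) + 1.24·e^(−0.0725·8/12)
I = 1.2104 + 1.2031 + 1.1815 = 3.5950
F = (S − I)·e^(rT) = (130.75 − 3.5950) · e^(0.0725·11/12)
= 127.1550 · e^0.066458 = 127.1550 × 1.068716 = €135.89

€135.89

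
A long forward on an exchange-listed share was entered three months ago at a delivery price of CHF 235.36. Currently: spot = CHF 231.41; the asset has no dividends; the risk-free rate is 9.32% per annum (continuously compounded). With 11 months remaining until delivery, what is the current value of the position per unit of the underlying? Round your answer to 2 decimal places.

CHF 15.32

Current fair forward for the remaining 11 months: F = S·e^(r·T), r = 0.0932
F = 231.41 · e^(0.0932 × 11/12) = 231.41 × 1.089189 = 252.0492
Value of long forward = (F − K)·e^(−rT) = (252.0492 − 235.36) · e^(−0.0932·11/12)
= 16.6892 × 0.918114 = 15.32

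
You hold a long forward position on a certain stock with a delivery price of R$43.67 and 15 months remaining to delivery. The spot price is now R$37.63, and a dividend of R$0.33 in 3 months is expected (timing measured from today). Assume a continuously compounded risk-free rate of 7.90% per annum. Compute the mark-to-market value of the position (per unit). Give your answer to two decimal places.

PV(remaining dividends) I = 0.33·e^(−0.0790·3/12) = 0.3235
Current forward F = (S − I)·e^(rT) = (37.63 − 0.3235)·e^(0.0790·15/12) = 37.3065 × 1.103790 = 41.1785
Value (long) = (F − K)·e^(−rT) = (41.1785 − 43.67) × 0.905969 = -2.2572
Value = -R$2.26

-R$2.26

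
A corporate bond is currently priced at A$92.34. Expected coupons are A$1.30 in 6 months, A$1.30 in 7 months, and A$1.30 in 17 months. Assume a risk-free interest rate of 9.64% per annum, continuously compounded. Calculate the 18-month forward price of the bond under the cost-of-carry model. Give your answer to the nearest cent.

A$102.54

PV(coupons) I = 1.30·e^(−0.0964·6/12) + 1.30·e^(−0.0964·7/12) + 1.30·e^(−0.0964·17/12)
I = 1.2388 + 1.2289 + 1.1341 = 3.6018
F = (S − I)·e^(rT) = (92.34 − 3.6018) · e^(0.0964·18/12)
= 88.7382 · e^0.144600 = 88.7382 × 1.155577 = A$102.54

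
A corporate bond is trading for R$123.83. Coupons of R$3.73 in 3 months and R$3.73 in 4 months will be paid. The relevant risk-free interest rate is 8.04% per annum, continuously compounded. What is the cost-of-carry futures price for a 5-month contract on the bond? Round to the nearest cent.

PV(coupons) I = 3.73·e^(−0.0804·3/12) + 3.73·e^(−0.0804·4/12)
I = 3.6558 + 3.6314 = 7.2872
F = (S − I)·e^(rT) = (123.83 − 7.2872) · e^(0.0804·5/12)
= 116.5428 · e^0.033500 = 116.5428 × 1.034067 = R$120.51

R$120.51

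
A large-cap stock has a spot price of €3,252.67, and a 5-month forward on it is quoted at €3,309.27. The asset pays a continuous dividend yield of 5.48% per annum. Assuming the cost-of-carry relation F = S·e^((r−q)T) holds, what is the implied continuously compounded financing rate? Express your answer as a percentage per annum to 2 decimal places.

9.62%

From F = S·e^((r−q)T): (r − q) = ln(F/S)/T
ln(3309.27/3252.67) = ln(1.017401) = 0.017251
(r − q) = 0.017251 / (5/12) = 0.041402
r = ln(F/S)/T + q = 0.041402 + 0.0548 = 0.096202
r = 9.62%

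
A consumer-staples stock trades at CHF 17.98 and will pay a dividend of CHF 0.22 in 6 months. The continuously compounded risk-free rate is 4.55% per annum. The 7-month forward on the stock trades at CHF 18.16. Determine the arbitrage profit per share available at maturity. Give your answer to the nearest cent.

CHF 0.08 per share

PV(dividends) I = 0.22·e^(−0.0455·6/12) = 0.2151
Fair forward F* = (S − I)·e^(rT) = (17.98 − 0.2151)·e^0.026542 = 17.7649 × 1.026897 = 18.2427
Market CHF 18.16 < fair 18.2427: forward underpriced → reverse cash-and-carry (short the stock, invest proceeds at r, pay the dividends, go long the forward).
Profit at T = |F_mkt − F*| = |18.16 − 18.2427| = CHF 0.08 per share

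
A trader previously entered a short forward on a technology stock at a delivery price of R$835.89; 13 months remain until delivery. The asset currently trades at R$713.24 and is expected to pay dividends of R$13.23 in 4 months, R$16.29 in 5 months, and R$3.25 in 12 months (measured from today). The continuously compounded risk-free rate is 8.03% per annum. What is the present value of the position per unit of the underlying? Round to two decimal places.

R$84.64

PV(remaining dividends) I = 13.23·e^(−0.0803·4/12) + 16.29·e^(−0.0803·5/12) + 3.25·e^(−0.0803·12/12) = 31.6338
Current forward F = (S − I)·e^(rT) = (713.24 − 31.6338)·e^(0.0803·13/12) = 681.6062 × 1.090888 = 743.5560
Value (long) = (F − K)·e^(−rT) = (743.5560 − 835.89) × 0.916685 = -84.6412
Short position value = −(long value) = R$84.64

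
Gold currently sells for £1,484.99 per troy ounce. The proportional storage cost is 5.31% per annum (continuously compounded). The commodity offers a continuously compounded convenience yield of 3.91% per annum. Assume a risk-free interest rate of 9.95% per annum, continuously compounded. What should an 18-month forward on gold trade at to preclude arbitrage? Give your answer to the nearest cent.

Net carry = r + u − y = 0.0995 + 0.0531 − 0.0391 = 0.1135
F = S·e^((r+u−y)T) = 1484.99 · e^(0.1135 × 18/12) = 1484.99 · e^0.17025000
= 1484.99 × 1.18560121 = £1,760.61 per troy ounce

£1,760.61 per troy ounce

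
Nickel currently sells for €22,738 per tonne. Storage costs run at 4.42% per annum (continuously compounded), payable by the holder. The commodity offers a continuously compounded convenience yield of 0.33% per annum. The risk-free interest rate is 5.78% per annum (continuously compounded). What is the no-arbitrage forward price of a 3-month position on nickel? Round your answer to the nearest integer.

Net carry = r + u − y = 0.0578 + 0.0442 − 0.0033 = 0.0987
F = S·e^((r+u−y)T) = 22738 · e^(0.0987 × 3/12) = 22738 · e^0.024675
= 22738 × 1.024982 = €23,306 per tonne

€23,306 per tonne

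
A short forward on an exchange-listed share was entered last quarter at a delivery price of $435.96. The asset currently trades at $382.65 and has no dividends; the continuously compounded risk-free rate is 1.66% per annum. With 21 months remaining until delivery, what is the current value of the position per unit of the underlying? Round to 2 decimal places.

$40.83

Current fair forward for the remaining 21 months: F = S·e^(r·T), r = 0.0166
F = 382.65 · e^(0.0166 × 21/12) = 382.65 × 1.029476 = 393.9290
Value of long forward = (F − K)·e^(−rT) = (393.9290 − 435.96) · e^(−0.0166·21/12)
= -42.0310 × 0.971368 = -40.83
Short position value = −(long value) = $40.83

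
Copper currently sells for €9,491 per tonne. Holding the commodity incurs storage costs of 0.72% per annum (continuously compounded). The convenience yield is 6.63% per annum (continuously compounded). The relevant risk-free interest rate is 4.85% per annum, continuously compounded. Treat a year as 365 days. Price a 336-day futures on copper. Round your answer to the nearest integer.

€9,399 per tonne

Net carry = r + u − y = 0.0485 + 0.0072 − 0.0663 = -0.0106
F = S·e^((r+u−y)T) = 9491 · e^(-0.0106 × 336/365) = 9491 · e^-0.009758
= 9491 × 0.990289 = €9,399 per tonne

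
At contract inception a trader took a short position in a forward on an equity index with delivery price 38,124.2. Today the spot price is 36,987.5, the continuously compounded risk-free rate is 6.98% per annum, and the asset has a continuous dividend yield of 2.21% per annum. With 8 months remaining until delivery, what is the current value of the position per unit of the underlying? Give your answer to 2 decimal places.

Current fair forward for the remaining 8 months: F = S·e^((r − q)·T), (r − q) = 0.0698 − 0.0221 = 0.0477
F = 36987.5 · e^(0.0477 × 8/12) = 36987.5 × 1.03231102 = 38182.6039
Value of long forward = (F − K)·e^(−rT) = (38182.6039 − 38124.2) · e^(−0.0698·8/12)
= 58.4039 × 0.95453274 = 55.75
Short position value = −(long value) = -55.75

-55.75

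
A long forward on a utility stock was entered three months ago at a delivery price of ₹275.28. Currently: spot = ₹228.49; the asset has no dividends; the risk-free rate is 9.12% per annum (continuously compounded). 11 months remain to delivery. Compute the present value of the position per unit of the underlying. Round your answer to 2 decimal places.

-₹24.71

Current fair forward for the remaining 11 months: F = S·e^(r·T), r = 0.0912
F = 228.49 · e^(0.0912 × 11/12) = 228.49 × 1.087194 = 248.4130
Value of long forward = (F − K)·e^(−rT) = (248.4130 − 275.28) · e^(−0.0912·11/12)
= -26.8670 × 0.919799 = -24.71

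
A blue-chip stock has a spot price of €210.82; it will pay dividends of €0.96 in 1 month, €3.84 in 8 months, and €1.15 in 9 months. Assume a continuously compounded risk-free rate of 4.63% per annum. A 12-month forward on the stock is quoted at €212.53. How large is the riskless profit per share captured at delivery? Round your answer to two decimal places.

€2.22 per share

PV(dividends) I = 0.96·e^(−0.0463·1/12) + 3.84·e^(−0.0463·8/12) + 1.15·e^(−0.0463·9/12) = 5.7903
Fair forward F* = (S − I)·e^(rT) = (210.82 − 5.7903)·e^0.046300 = 205.0297 × 1.047389 = 214.7459
Market €212.53 < fair 214.7459: forward underpriced → reverse cash-and-carry (short the stock, invest proceeds at r, pay the dividends, go long the forward).
Profit at T = |F_mkt − F*| = |212.53 − 214.7459| = €2.22 per share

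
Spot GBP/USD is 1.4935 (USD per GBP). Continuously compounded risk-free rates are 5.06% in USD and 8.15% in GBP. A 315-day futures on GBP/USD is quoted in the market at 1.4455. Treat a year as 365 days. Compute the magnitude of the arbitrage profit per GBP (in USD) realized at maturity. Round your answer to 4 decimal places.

0.0087 per GBP (in USD)

Fair futures: F* = S·e^(carry·T), with carry = (r_USD − r_GBP) = 0.0506 − 0.0815 = -0.0309
F* = 1.4935 · e^(-0.0309 × 315/365) = 1.4935 · e^-0.026667 = 1.4935 × 0.973685 = 1.4542
Market 1.4455 < fair 1.4542: forward underpriced → reverse cash-and-carry (short spot, go long the forward).
At maturity, profit = |F_mkt − F*| = |1.4455 − 1.4542| = 0.0087 per GBP (in USD)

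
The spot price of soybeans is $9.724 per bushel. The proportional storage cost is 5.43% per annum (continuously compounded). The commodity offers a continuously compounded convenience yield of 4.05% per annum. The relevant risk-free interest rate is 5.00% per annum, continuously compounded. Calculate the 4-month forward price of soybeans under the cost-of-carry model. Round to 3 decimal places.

$9.933 per bushel

Net carry = r + u − y = 0.0500 + 0.0543 − 0.0405 = 0.0638
F = S·e^((r+u−y)T) = 9.724 · e^(0.0638 × 4/12) = 9.724 · e^0.021267
= 9.724 × 1.021495 = $9.933 per bushel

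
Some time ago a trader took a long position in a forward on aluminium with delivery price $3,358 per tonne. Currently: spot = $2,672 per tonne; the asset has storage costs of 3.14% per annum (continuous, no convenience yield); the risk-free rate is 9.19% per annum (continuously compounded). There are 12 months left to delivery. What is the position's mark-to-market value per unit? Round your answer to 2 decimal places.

Current fair forward for the remaining 12 months: F = S·e^((r + u)·T), (r + u) = 0.0919 + 0.0314 = 0.1233
F = 2672 · e^(0.1233 × 12/12) = 2672 × 1.13122374 = 3022.6298
Value of long forward = (F − K)·e^(−rT) = (3022.6298 − 3358) · e^(−0.0919·12/12)
= -335.3702 × 0.91219636 = -305.92

-$305.92 per tonne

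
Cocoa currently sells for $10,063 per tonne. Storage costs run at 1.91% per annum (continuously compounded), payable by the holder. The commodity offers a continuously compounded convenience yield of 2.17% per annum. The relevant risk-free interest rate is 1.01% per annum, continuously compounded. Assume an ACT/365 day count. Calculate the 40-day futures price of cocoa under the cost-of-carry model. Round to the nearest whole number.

Net carry = r + u − y = 0.0101 + 0.0191 − 0.0217 = 0.0075
F = S·e^((r+u−y)T) = 10063 · e^(0.0075 × 40/365) = 10063 · e^0.000822
= 10063 × 1.000822 = $10,071 per tonne

$10,071 per tonne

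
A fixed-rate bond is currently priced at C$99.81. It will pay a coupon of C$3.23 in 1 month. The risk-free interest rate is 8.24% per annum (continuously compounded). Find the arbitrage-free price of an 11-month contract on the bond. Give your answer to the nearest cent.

PV(coupons) I = 3.23·e^(−0.0824·1/12)
I = 3.2079
F = (S − I)·e^(rT) = (99.81 − 3.2079) · e^(0.0824·11/12)
= 96.6021 · e^0.075533 = 96.6021 × 1.078459 = C$104.18

C$104.18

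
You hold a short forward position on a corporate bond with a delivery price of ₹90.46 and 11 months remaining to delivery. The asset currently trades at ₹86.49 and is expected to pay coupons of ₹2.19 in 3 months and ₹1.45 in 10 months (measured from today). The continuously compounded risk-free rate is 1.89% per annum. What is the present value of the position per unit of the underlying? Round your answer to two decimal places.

PV(remaining coupons) I = 2.19·e^(−0.0189·3/12) + 1.45·e^(−0.0189·10/12) = 3.6070
Current forward F = (S − I)·e^(rT) = (86.49 − 3.6070)·e^(0.0189·11/12) = 82.8830 × 1.017476 = 84.3315
Value (long) = (F − K)·e^(−rT) = (84.3315 − 90.46) × 0.982824 = -6.0232
Short position value = −(long value) = ₹6.02

₹6.02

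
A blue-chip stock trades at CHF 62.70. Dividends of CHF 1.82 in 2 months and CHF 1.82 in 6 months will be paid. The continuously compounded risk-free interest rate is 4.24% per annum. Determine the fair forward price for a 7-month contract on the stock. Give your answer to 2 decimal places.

CHF 60.59

PV(dividends) I = 1.82·e^(−0.0424·2/12) + 1.82·e^(−0.0424·6/12)
I = 1.8072 + 1.7818 = 3.5890
F = (S − I)·e^(rT) = (62.70 − 3.5890) · e^(0.0424·7/12)
= 59.1110 · e^0.024733 = 59.1110 × 1.025041 = CHF 60.59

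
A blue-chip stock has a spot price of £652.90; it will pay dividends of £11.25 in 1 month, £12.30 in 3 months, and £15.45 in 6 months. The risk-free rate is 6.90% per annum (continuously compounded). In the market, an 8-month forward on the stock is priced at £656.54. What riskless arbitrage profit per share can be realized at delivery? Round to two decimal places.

PV(dividends) I = 11.25·e^(−0.0690·1/12) + 12.30·e^(−0.0690·3/12) + 15.45·e^(−0.0690·6/12) = 38.2012
Fair forward F* = (S − I)·e^(rT) = (652.90 − 38.2012)·e^0.046000 = 614.6988 × 1.047074 = 643.6351
Market £656.54 > fair 643.6351: forward overpriced → cash-and-carry (borrow at r, buy the stock and collect the dividends, short the forward).
Profit at T = |F_mkt − F*| = |656.54 − 643.6351| = £12.90 per share

£12.90 per share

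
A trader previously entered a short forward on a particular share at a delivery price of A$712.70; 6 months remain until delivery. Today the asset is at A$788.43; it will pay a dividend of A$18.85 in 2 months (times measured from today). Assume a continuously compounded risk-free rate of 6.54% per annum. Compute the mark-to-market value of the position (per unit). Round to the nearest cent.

PV(remaining dividends) I = 18.85·e^(−0.0654·2/12) = 18.6457
Current forward F = (S − I)·e^(rT) = (788.43 − 18.6457)·e^(0.0654·6/12) = 769.7843 × 1.033241 = 795.3727
Value (long) = (F − K)·e^(−rT) = (795.3727 − 712.70) × 0.967829 = 80.0130
Short position value = −(long value) = -A$80.01

-A$80.01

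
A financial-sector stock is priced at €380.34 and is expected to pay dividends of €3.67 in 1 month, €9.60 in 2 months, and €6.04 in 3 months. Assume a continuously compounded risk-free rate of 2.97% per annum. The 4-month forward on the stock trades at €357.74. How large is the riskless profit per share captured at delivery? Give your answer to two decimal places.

PV(dividends) I = 3.67·e^(−0.0297·1/12) + 9.60·e^(−0.0297·2/12) + 6.04·e^(−0.0297·3/12) = 19.2088
Fair forward F* = (S − I)·e^(rT) = (380.34 − 19.2088)·e^0.009900 = 361.1312 × 1.009949 = 364.7241
Market €357.74 < fair 364.7241: forward underpriced → reverse cash-and-carry (short the stock, invest proceeds at r, pay the dividends, go long the forward).
Profit at T = |F_mkt − F*| = |357.74 − 364.7241| = €6.98 per share

€6.98 per share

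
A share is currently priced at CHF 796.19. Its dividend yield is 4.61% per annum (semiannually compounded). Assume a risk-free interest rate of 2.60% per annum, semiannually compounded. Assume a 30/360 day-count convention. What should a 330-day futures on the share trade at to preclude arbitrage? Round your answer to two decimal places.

F = S · (1+r/2)^(2T) / (1+q/2)^(2T)
= 796.19 × 1.023962 / 1.042664 = 796.19 × 0.982063
F = CHF 781.91

CHF 781.91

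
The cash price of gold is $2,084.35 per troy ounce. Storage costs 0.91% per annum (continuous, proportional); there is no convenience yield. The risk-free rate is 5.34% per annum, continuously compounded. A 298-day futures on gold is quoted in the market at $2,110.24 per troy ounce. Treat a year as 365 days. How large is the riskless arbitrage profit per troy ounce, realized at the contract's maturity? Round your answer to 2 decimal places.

Fair futures: F* = S·e^(carry·T), with carry = (r + u) = 0.0534 + 0.0091 = 0.0625
F* = 2084.35 · e^(0.0625 × 298/365) = 2084.35 · e^0.05102740 = 2084.35 × 1.05235173 = $2193.4693
Market $2110.24 < fair $2193.4693: forward underpriced → reverse cash-and-carry (short spot, go long the forward).
At maturity, profit = |F_mkt − F*| = |2110.24 − 2193.4693| = $83.23 per troy ounce

$83.23 per troy ounce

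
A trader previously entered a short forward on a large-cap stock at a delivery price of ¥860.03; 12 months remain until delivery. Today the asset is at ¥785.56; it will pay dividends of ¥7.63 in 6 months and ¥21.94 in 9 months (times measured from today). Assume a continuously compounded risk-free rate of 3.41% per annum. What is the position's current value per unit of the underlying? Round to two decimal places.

¥74.52

PV(remaining dividends) I = 7.63·e^(−0.0341·6/12) + 21.94·e^(−0.0341·9/12) = 28.8870
Current forward F = (S − I)·e^(rT) = (785.56 − 28.8870)·e^(0.0341·12/12) = 756.6730 × 1.034688 = 782.9205
Value (long) = (F − K)·e^(−rT) = (782.9205 − 860.03) × 0.966475 = -74.5244
Short position value = −(long value) = ¥74.52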